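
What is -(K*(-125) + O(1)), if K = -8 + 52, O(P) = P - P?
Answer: 5500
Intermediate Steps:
O(P) = 0
K = 44
-(K*(-125) + O(1)) = -(44*(-125) + 0) = -(-5500 + 0) = -1*(-5500) = 5500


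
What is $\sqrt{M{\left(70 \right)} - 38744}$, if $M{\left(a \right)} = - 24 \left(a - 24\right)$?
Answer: $2 i \sqrt{9962} \approx 199.62 i$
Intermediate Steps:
$M{\left(a \right)} = 576 - 24 a$ ($M{\left(a \right)} = - 24 \left(-24 + a\right) = 576 - 24 a$)
$\sqrt{M{\left(70 \right)} - 38744} = \sqrt{\left(576 - 1680\right) - 38744} = \sqrt{-1104 - 38744} = \sqrt{-39848} = 2 i \sqrt{9962}$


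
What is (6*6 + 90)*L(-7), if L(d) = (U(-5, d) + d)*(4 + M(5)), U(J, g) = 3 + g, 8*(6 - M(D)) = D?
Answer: -51975/4 ≈ -12994.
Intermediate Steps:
M(D) = 6 - D/8
L(d) = 225/8 + 75*d/4 (L(d) = ((3 + d) + d)*(4 + (6 - 1/8*5)) = (3 + 2*d)*(4 + (6 - 5/8)) = (3 + 2*d)*(4 + 43/8) = (3 + 2*d)*(75/8) = 225/8 + 75*d/4)
(6*6 + 90)*L(-7) = (6*6 + 90)*(225/8 + (75/4)*(-7)) = (36 + 90)*(225/8 - 525/4) = 126*(-825/8) = -51975/4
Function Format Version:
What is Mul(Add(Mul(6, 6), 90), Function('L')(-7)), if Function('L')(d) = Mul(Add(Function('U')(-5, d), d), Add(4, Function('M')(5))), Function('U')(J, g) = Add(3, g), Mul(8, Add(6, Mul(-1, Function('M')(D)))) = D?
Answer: Rational(-51975, 4) ≈ -12994.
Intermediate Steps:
Function('M')(D) = Add(6, Mul(Rational(-1, 8), D))
Function('L')(d) = Add(Rational(225, 8), Mul(Rational(75, 4), d)) (Function('L')(d) = Mul(Add(Add(3, d), d), Add(4, Add(6, Mul(Rational(-1, 8), 5)))) = Mul(Add(3, Mul(2, d)), Add(4, Add(6, Rational(-5, 8)))) = Mul(Add(3, Mul(2, d)), Add(4, Rational(43, 8))) = Mul(Add(3, Mul(2, d)), Rational(75, 8)) = Add(Rational(225, 8), Mul(Rational(75, 4), d)))
Mul(Add(Mul(6, 6), 90), Function('L')(-7)) = Mul(Add(Mul(6, 6), 90), Add(Rational(225, 8), Mul(Rational(75, 4), -7))) = Mul(Add(36, 90), Add(Rational(225, 8), Rational(-525, 4))) = Mul(126, Rational(-825, 8)) = Rational(-51975, 4)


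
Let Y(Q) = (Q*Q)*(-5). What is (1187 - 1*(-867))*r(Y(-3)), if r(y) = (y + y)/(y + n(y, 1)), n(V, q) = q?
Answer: 46215/11 ≈ 4201.4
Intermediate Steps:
Y(Q) = -5*Q**2 (Y(Q) = Q**2*(-5) = -5*Q**2)
r(y) = 2*y/(1 + y) (r(y) = (y + y)/(y + 1) = (2*y)/(1 + y) = 2*y/(1 + y))
(1187 - 1*(-867))*r(Y(-3)) = (1187 - 1*(-867))*(2*(-5*(-3)**2)/(1 - 5*(-3)**2)) = (1187 + 867)*(2*(-5*9)/(1 - 5*9)) = 2054*(2*(-45)/(1 - 45)) = 2054*(2*(-45)/(-44)) = 2054*(2*(-45)*(-1/44)) = 2054*(45/22) = 46215/11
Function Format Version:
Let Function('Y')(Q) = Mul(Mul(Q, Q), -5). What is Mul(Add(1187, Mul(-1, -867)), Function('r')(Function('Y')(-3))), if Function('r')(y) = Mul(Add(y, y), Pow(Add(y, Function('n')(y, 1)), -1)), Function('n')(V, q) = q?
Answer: Rational(46215, 11) ≈ 4201.4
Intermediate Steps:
Function('Y')(Q) = Mul(-5, Pow(Q, 2)) (Function('Y')(Q) = Mul(Pow(Q, 2), -5) = Mul(-5, Pow(Q, 2)))
Function('r')(y) = Mul(2, y, Pow(Add(1, y), -1)) (Function('r')(y) = Mul(Add(y, y), Pow(Add(y, 1), -1)) = Mul(Mul(2, y), Pow(Add(1, y), -1)) = Mul(2, y, Pow(Add(1, y), -1)))
Mul(Add(1187, Mul(-1, -867)), Function('r')(Function('Y')(-3))) = Mul(Add(1187, Mul(-1, -867)), Mul(2, Mul(-5, Pow(-3, 2)), Pow(Add(1, Mul(-5, Pow(-3, 2))), -1))) = Mul(Add(1187, 867), Mul(2, Mul(-5, 9), Pow(Add(1, Mul(-5, 9)), -1))) = Mul(2054, Mul(2, -45, Pow(Add(1, -45), -1))) = Mul(2054, Mul(2, -45, Pow(-44, -1))) = Mul(2054, Mul(2, -45, Rational(-1, 44))) = Mul(2054, Rational(45, 22)) = Rational(46215, 11)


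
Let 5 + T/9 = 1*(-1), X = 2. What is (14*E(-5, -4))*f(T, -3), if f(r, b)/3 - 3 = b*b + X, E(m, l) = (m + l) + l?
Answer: -7644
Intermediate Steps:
E(m, l) = m + 2*l (E(m, l) = (l + m) + l = m + 2*l)
T = -54 (T = -45 + 9*(1*(-1)) = -45 + 9*(-1) = -45 - 9 = -54)
f(r, b) = 15 + 3*b² (f(r, b) = 9 + 3*(b*b + 2) = 9 + 3*(b² + 2) = 9 + 3*(2 + b²) = 9 + (6 + 3*b²) = 15 + 3*b²)
(14*E(-5, -4))*f(T, -3) = (14*(-5 + 2*(-4)))*(15 + 3*(-3)²) = (14*(-5 - 8))*(15 + 3*9) = (14*(-13))*(15 + 27) = -182*42 = -7644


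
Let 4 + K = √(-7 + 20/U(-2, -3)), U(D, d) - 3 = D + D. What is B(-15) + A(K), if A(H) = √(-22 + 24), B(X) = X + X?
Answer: -30 + √2 ≈ -28.586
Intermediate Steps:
U(D, d) = 3 + 2*D (U(D, d) = 3 + (D + D) = 3 + 2*D)
B(X) = 2*X
K = -4 + 3*I*√3 (K = -4 + √(-7 + 20/(3 + 2*(-2))) = -4 + √(-7 + 20/(3 - 4)) = -4 + √(-7 + 20/(-1)) = -4 + √(-7 + 20*(-1)) = -4 + √(-7 - 20) = -4 + √(-27) = -4 + 3*I*√3 ≈ -4.0 + 5.1962*I)
A(H) = √2
B(-15) + A(K) = 2*(-15) + √2 = -30 + √2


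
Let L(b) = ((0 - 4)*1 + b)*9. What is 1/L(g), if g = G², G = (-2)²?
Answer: 1/108 ≈ 0.0092593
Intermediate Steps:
G = 4
g = 16 (g = 4² = 16)
L(b) = -36 + 9*b (L(b) = (-4*1 + b)*9 = (-4 + b)*9 = -36 + 9*b)
1/L(g) = 1/(-36 + 9*16) = 1/(-36 + 144) = 1/108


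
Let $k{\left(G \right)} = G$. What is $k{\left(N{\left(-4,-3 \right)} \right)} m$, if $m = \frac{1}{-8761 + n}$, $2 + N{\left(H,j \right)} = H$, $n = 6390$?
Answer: $\frac{6}{2371} \approx 0.0025306$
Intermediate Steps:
$N{\left(H,j \right)} = -2 + H$
$m = - \frac{1}{2371}$ ($m = \frac{1}{-8761 + 6390} = \frac{1}{-2371} = - \frac{1}{2371} \approx -0.00042176$)
$k{\left(N{\left(-4,-3 \right)} \right)} m = \left(-2 - 4\right) \left(- \frac{1}{2371}\right) = \left(-6\right) \left(- \frac{1}{2371}\right) = \frac{6}{2371}$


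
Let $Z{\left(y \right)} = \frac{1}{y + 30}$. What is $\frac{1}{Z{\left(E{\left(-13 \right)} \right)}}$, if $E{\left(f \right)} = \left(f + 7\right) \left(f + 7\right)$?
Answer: $66$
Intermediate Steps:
$E{\left(f \right)} = \left(7 + f\right)^{2}$ ($E{\left(f \right)} = \left(7 + f\right) \left(7 + f\right) = \left(7 + f\right)^{2}$)
$Z{\left(y \right)} = \frac{1}{30 + y}$
$\frac{1}{Z{\left(E{\left(-13 \right)} \right)}} = \frac{1}{\frac{1}{30 + \left(7 - 13\right)^{2}}} = \frac{1}{\frac{1}{30 + \left(-6\right)^{2}}} = \frac{1}{\frac{1}{30 + 36}} = \frac{1}{\frac{1}{66}} = 66$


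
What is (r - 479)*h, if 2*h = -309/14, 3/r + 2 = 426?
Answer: 62755737/11872 ≈ 5286.0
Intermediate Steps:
r = 3/424 (r = 3/(-2 + 426) = 3/424 ≈ 0.0070755)
h = -309/28 (h = (-309/14)/2 = (-309*1/14)/2 = (½)*(-309/14) = -309/28 ≈ -11.036)
(r - 479)*h = (3/424 - 479)*(-309/28) = -203093/424*(-309/28) = 62755737/11872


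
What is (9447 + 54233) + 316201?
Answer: 379881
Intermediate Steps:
(9447 + 54233) + 316201 = 63680 + 316201 = 379881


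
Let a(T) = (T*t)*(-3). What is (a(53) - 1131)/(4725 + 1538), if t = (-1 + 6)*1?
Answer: -1926/6263 ≈ -0.30752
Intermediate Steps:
t = 5 (t = 5*1 = 5)
a(T) = -15*T (a(T) = (T*5)*(-3) = (5*T)*(-3) = -15*T)
(a(53) - 1131)/(4725 + 1538) = (-15*53 - 1131)/(4725 + 1538) = (-795 - 1131)/6263 = -1926*1/6263 = -1926/6263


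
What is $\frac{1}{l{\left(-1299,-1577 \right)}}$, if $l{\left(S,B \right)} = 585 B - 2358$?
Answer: $- \frac{1}{924903} \approx -1.0812 \cdot 10^{-6}$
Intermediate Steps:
$l{\left(S,B \right)} = -2358 + 585 B$
$\frac{1}{l{\left(-1299,-1577 \right)}} = \frac{1}{-2358 + 585 \left(-1577\right)} = \frac{1}{-2358 - 922545} = \frac{1}{-924903} = - \frac{1}{924903}$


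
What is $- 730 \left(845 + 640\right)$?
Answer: $-1084050$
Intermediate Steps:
$- 730 \left(845 + 640\right) = \left(-730\right) 1485 = -1084050$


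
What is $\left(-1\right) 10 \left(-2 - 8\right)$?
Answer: $100$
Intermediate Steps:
$\left(-1\right) 10 \left(-2 - 8\right) = \left(-10\right) \left(-10\right) = 100$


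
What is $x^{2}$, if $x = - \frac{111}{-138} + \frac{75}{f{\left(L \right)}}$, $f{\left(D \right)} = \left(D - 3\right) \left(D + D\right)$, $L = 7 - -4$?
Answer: $\frac{24810361}{16386304} \approx 1.5141$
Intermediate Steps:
$L = 11$ ($L = 7 + 4 = 11$)
$f{\left(D \right)} = 2 D \left(-3 + D\right)$ ($f{\left(D \right)} = \left(-3 + D\right) 2 D = 2 D \left(-3 + D\right)$)
$x = \frac{4981}{4048}$ ($x = - \frac{111}{-138} + \frac{75}{2 \cdot 11 \left(-3 + 11\right)} = \left(-111\right) \left(- \frac{1}{138}\right) + \frac{75}{2 \cdot 11 \cdot 8} = \frac{37}{46} + \frac{75}{176} = \frac{4981}{4048} \approx 1.2305$)
$x^{2} = \left(\frac{4981}{4048}\right)^{2} = \frac{24810361}{16386304}$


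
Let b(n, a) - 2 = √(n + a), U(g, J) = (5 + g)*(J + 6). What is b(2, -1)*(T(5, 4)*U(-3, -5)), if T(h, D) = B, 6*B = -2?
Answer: -2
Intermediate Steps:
B = -⅓ (B = (⅙)*(-2) = -⅓ ≈ -0.33333)
T(h, D) = -⅓
U(g, J) = (5 + g)*(6 + J)
b(n, a) = 2 + √(a + n) (b(n, a) = 2 + √(n + a) = 2 + √(a + n))
b(2, -1)*(T(5, 4)*U(-3, -5)) = (2 + √(-1 + 2))*(-(30 + 5*(-5) + 6*(-3) - 5*(-3))/3) = (2 + √1)*(-(30 - 25 - 18 + 15)/3) = (2 + 1)*(-⅓*2) = 3*(-⅔) = -2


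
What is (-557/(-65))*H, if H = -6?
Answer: -3342/65 ≈ -51.415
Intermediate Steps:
(-557/(-65))*H = -557/(-65)*(-6) = -557*(-1/65)*(-6) = (557/65)*(-6) = -3342/65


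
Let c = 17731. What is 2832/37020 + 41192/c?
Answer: 131261836/54700135 ≈ 2.3997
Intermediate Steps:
2832/37020 + 41192/c = 2832/37020 + 41192/17731 = 2832*(1/37020) + 41192*(1/17731) = 236/3085 + 41192/17731 = 131261836/54700135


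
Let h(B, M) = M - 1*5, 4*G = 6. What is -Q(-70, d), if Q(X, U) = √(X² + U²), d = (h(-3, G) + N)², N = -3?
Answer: -√106961/4 ≈ -81.762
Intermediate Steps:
G = 3/2 (G = (¼)*6 = 3/2 ≈ 1.5000)
h(B, M) = -5 + M (h(B, M) = M - 5 = -5 + M)
d = 169/4 (d = ((-5 + 3/2) - 3)² = (-7/2 - 3)² = (-13/2)² = 169/4 ≈ 42.250)
Q(X, U) = √(U² + X²)
-Q(-70, d) = -√((169/4)² + (-70)²) = -√(28561/16 + 4900) = -√(106961/16) = -√106961/4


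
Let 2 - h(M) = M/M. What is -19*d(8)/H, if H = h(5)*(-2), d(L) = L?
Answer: 76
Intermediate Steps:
h(M) = 1 (h(M) = 2 - M/M = 2 - 1*1 = 2 - 1 = 1)
H = -2 (H = 1*(-2) = -2)
-19*d(8)/H = -152/(-2) = -152*(-1)/2 = -19*(-4) = 76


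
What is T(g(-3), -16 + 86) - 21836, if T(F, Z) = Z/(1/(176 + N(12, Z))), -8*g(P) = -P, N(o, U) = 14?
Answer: -8536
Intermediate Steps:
g(P) = P/8 (g(P) = -(-1)*P/8 = P/8)
T(F, Z) = 190*Z (T(F, Z) = Z/(1/(176 + 14)) = Z/(1/190) = Z*190 = 190*Z)
T(g(-3), -16 + 86) - 21836 = 190*(-16 + 86) - 21836 = 190*70 - 21836 = 13300 - 21836 = -8536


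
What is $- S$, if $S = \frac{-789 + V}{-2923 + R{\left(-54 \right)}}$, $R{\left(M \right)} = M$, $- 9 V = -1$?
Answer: $- \frac{7100}{26793} \approx -0.26499$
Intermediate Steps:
$V = \frac{1}{9}$ ($V = \left(- \frac{1}{9}\right) \left(-1\right) = \frac{1}{9} \approx 0.11111$)
$S = \frac{7100}{26793}$ ($S = \frac{-789 + \frac{1}{9}}{-2923 - 54} = - \frac{7100}{9 \left(-2977\right)} = \left(- \frac{7100}{9}\right) \left(- \frac{1}{2977}\right) = \frac{7100}{26793} \approx 0.26499$)
$- S = \left(-1\right) \frac{7100}{26793} = - \frac{7100}{26793}$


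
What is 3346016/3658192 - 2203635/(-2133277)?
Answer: 949956181397/487746053449 ≈ 1.9476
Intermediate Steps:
3346016/3658192 - 2203635/(-2133277) = 3346016*(1/3658192) - 2203635*(-1/2133277) = 209126/228637 + 2203635/2133277 = 949956181397/487746053449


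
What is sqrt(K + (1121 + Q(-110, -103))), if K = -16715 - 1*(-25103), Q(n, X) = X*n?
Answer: sqrt(20839) ≈ 144.36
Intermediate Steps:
K = 8388 (K = -16715 + 25103 = 8388)
sqrt(K + (1121 + Q(-110, -103))) = sqrt(8388 + (1121 - 103*(-110))) = sqrt(8388 + (1121 + 11330)) = sqrt(8388 + 12451) = sqrt(20839)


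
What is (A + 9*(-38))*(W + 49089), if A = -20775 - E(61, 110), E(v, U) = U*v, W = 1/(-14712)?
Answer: -20096586131509/14712 ≈ -1.3660e+9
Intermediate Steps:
W = -1/14712 ≈ -6.7972e-5
A = -27485 (A = -20775 - 110*61 = -20775 - 1*6710 = -20775 - 6710 = -27485)
(A + 9*(-38))*(W + 49089) = (-27485 + 9*(-38))*(-1/14712 + 49089) = (-27485 - 342)*(722197367/14712) = -27827*722197367/14712 = -20096586131509/14712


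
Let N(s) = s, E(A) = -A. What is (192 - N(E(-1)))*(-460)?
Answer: -87860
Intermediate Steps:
(192 - N(E(-1)))*(-460) = (192 - (-1)*(-1))*(-460) = (192 - 1*1)*(-460) = (192 - 1)*(-460) = 191*(-460) = -87860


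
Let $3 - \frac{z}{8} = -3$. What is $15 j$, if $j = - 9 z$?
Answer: $-6480$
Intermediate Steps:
$z = 48$ ($z = 24 - -24 = 24 + 24 = 48$)
$j = -432$ ($j = \left(-9\right) 48 = -432$)
$15 j = 15 \left(-432\right) = -6480$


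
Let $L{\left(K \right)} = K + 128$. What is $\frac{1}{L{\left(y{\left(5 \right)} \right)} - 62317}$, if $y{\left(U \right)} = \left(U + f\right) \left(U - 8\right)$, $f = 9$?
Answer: $- \frac{1}{62231} \approx -1.6069 \cdot 10^{-5}$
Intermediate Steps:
$y{\left(U \right)} = \left(-8 + U\right) \left(9 + U\right)$ ($y{\left(U \right)} = \left(U + 9\right) \left(U - 8\right) = \left(9 + U\right) \left(-8 + U\right) = \left(-8 + U\right) \left(9 + U\right)$)
$L{\left(K \right)} = 128 + K$
$\frac{1}{L{\left(y{\left(5 \right)} \right)} - 62317} = \frac{1}{\left(128 + \left(-72 + 5 + 5^{2}\right)\right) - 62317} = \frac{1}{\left(128 + \left(-72 + 5 + 25\right)\right) - 62317} = \frac{1}{\left(128 - 42\right) - 62317} = \frac{1}{86 - 62317} = \frac{1}{-62231} = - \frac{1}{62231}$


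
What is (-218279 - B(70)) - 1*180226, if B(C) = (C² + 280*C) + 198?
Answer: -423203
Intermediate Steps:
B(C) = 198 + C² + 280*C
(-218279 - B(70)) - 1*180226 = (-218279 - (198 + 70² + 280*70)) - 1*180226 = (-218279 - (198 + 4900 + 19600)) - 180226 = (-218279 - 1*24698) - 180226 = (-218279 - 24698) - 180226 = -242977 - 180226 = -423203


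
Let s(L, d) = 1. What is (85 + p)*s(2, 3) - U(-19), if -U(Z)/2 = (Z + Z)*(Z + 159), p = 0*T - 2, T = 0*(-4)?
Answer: -10557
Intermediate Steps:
T = 0
p = -2 (p = 0*0 - 2 = 0 - 2 = -2)
U(Z) = -4*Z*(159 + Z) (U(Z) = -2*(Z + Z)*(Z + 159) = -2*2*Z*(159 + Z) = -4*Z*(159 + Z))
(85 + p)*s(2, 3) - U(-19) = (85 - 2)*1 - (-4)*(-19)*(159 - 19) = 83*1 - (-4)*(-19)*140 = 83 - 1*10640 = 83 - 10640 = -10557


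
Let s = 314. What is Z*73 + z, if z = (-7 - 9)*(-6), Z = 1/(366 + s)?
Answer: 65353/680 ≈ 96.107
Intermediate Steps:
Z = 1/680 (Z = 1/(366 + 314) = 1/680 ≈ 0.0014706)
z = 96 (z = -16*(-6) = 96)
Z*73 + z = (1/680)*73 + 96 = 73/680 + 96 = 65353/680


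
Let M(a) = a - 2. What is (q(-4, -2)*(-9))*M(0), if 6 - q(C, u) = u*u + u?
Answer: 72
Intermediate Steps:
q(C, u) = 6 - u - u**2 (q(C, u) = 6 - (u*u + u) = 6 - (u**2 + u) = 6 - (u + u**2) = 6 + (-u - u**2) = 6 - u - u**2)
M(a) = -2 + a
(q(-4, -2)*(-9))*M(0) = ((6 - 1*(-2) - 1*(-2)**2)*(-9))*(-2 + 0) = ((6 + 2 - 1*4)*(-9))*(-2) = ((6 + 2 - 4)*(-9))*(-2) = (4*(-9))*(-2) = -36*(-2) = 72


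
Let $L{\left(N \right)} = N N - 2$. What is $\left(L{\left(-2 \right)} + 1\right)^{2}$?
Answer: $9$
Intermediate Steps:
$L{\left(N \right)} = -2 + N^{2}$ ($L{\left(N \right)} = N^{2} - 2 = -2 + N^{2}$)
$\left(L{\left(-2 \right)} + 1\right)^{2} = \left(\left(-2 + \left(-2\right)^{2}\right) + 1\right)^{2} = \left(\left(-2 + 4\right) + 1\right)^{2} = \left(2 + 1\right)^{2} = 3^{2} = 9$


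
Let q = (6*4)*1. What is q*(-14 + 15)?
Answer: 24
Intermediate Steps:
q = 24 (q = 24*1 = 24)
q*(-14 + 15) = 24*(-14 + 15) = 24*1 = 24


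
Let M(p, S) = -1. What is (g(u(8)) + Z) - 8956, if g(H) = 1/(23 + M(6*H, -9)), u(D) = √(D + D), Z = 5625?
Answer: -73281/22 ≈ -3331.0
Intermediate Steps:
u(D) = √2*√D (u(D) = √(2*D) = √2*√D)
g(H) = 1/22 (g(H) = 1/(23 - 1) = 1/22)
(g(u(8)) + Z) - 8956 = (1/22 + 5625) - 8956 = 123751/22 - 8956 = -73281/22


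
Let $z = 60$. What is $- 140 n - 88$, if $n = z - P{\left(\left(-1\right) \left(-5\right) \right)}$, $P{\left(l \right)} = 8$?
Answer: $-7368$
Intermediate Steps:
$n = 52$ ($n = 60 - 8 = 52$)
$- 140 n - 88 = \left(-140\right) 52 - 88 = -7280 - 88 = -7368$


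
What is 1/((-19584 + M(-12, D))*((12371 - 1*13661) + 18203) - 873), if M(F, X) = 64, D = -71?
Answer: -1/330142633 ≈ -3.0290e-9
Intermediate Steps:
1/((-19584 + M(-12, D))*((12371 - 1*13661) + 18203) - 873) = 1/((-19584 + 64)*((12371 - 1*13661) + 18203) - 873) = 1/(-19520*((12371 - 13661) + 18203) - 873) = 1/(-19520*(-1290 + 18203) - 873) = 1/(-19520*16913 - 873) = 1/(-330141760 - 873) = 1/(-330142633) = -1/330142633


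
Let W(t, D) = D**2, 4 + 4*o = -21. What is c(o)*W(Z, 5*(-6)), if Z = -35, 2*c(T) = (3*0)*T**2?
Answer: 0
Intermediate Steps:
o = -25/4 (o = -1 + (1/4)*(-21) = -1 - 21/4 = -25/4 ≈ -6.2500)
c(T) = 0 (c(T) = ((3*0)*T**2)/2 = (0*T**2)/2 = (1/2)*0 = 0)
c(o)*W(Z, 5*(-6)) = 0*(5*(-6))**2 = 0*(-30)**2 = 0*900 = 0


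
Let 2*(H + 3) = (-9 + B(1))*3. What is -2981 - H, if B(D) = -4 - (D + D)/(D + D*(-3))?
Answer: -2960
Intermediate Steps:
B(D) = -3 (B(D) = -4 - 2*D/(D - 3*D) = -4 - 2*D/((-2*D)) = -4 - 2*D*(-1/(2*D)) = -4 - 1*(-1) = -4 + 1 = -3)
H = -21 (H = -3 + ((-9 - 3)*3)/2 = -3 + (-12*3)/2 = -3 + (1/2)*(-36) = -3 - 18 = -21)
-2981 - H = -2981 - 1*(-21) = -2981 + 21 = -2960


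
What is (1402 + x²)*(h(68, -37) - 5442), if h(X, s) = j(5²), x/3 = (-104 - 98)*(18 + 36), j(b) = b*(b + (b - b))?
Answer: -5158340221226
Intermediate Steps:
j(b) = b² (j(b) = b*(b + 0) = b*b = b²)
x = -32724 (x = 3*((-104 - 98)*(18 + 36)) = 3*(-202*54) = 3*(-10908) = -32724)
h(X, s) = 625 (h(X, s) = (5²)² = 25² = 625)
(1402 + x²)*(h(68, -37) - 5442) = (1402 + (-32724)²)*(625 - 5442) = (1402 + 1070860176)*(-4817) = 1070861578*(-4817) = -5158340221226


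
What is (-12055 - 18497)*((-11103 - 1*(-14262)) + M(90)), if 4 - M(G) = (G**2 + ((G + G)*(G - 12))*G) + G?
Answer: 38759092104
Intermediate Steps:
M(G) = 4 - G - G**2 - 2*G**2*(-12 + G) (M(G) = 4 - ((G**2 + ((G + G)*(G - 12))*G) + G) = 4 - ((G**2 + ((2*G)*(-12 + G))*G) + G) = 4 - ((G**2 + (2*G*(-12 + G))*G) + G) = 4 - ((G**2 + 2*G**2*(-12 + G)) + G) = 4 - (G + G**2 + 2*G**2*(-12 + G)) = 4 + (-G - G**2 - 2*G**2*(-12 + G)) = 4 - G - G**2 - 2*G**2*(-12 + G))
(-12055 - 18497)*((-11103 - 1*(-14262)) + M(90)) = (-12055 - 18497)*((-11103 - 1*(-14262)) + (4 - 1*90 - 2*90**3 + 23*90**2)) = -30552*((-11103 + 14262) + (4 - 90 - 2*729000 + 23*8100)) = -30552*(3159 + (4 - 90 - 1458000 + 186300)) = -30552*(3159 - 1271786) = -30552*(-1268627) = 38759092104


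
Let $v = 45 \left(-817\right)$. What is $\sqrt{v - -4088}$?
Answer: $i \sqrt{32677} \approx 180.77 i$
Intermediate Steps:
$v = -36765$
$\sqrt{v - -4088} = \sqrt{-36765 - -4088} = \sqrt{-36765 + 4088} = \sqrt{-32677} = i \sqrt{32677}$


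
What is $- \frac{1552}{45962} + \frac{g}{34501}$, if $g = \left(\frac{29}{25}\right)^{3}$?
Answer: $- \frac{417764141391}{12388554390625} \approx -0.033722$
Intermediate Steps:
$g = \frac{24389}{15625}$ ($g = \left(29 \cdot \frac{1}{25}\right)^{3} = \left(\frac{29}{25}\right)^{3} = \frac{24389}{15625} \approx 1.5609$)
$- \frac{1552}{45962} + \frac{g}{34501} = - \frac{1552}{45962} + \frac{24389}{15625 \cdot 34501} = \left(-1552\right) \frac{1}{45962} + \frac{24389}{15625} \cdot \frac{1}{34501} = - \frac{776}{22981} + \frac{24389}{539078125} = - \frac{417764141391}{12388554390625}$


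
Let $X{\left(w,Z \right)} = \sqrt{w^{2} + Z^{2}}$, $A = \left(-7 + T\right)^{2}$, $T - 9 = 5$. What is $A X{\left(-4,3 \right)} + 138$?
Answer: $383$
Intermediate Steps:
$T = 14$ ($T = 9 + 5 = 14$)
$A = 49$ ($A = \left(-7 + 14\right)^{2} = 7^{2} = 49$)
$X{\left(w,Z \right)} = \sqrt{Z^{2} + w^{2}}$
$A X{\left(-4,3 \right)} + 138 = 49 \sqrt{3^{2} + \left(-4\right)^{2}} + 138 = 49 \sqrt{9 + 16} + 138 = 49 \sqrt{25} + 138 = 49 \cdot 5 + 138 = 245 + 138 = 383$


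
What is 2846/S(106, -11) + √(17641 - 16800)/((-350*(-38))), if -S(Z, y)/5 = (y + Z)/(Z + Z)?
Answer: -16893827/13300 ≈ -1270.2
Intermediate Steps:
S(Z, y) = -5*(Z + y)/(2*Z) (S(Z, y) = -5*(y + Z)/(Z + Z) = -5*(Z + y)/(2*Z))
2846/S(106, -11) + √(17641 - 16800)/((-350*(-38))) = 2846/(((5/2)*(-1*106 - 1*(-11))/106)) + √(17641 - 16800)/((-350*(-38))) = 2846/(((5/2)*(1/106)*(-106 + 11))) + √841/13300 = 2846/(((5/2)*(1/106)*(-95))) + 29*(1/13300) = 2846/(-475/212) + 29/13300 = 2846*(-212/475) + 29/13300 = -603352/475 + 29/13300 = -16893827/13300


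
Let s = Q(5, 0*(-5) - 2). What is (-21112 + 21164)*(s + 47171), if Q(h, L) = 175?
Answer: 2461992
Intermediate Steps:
s = 175
(-21112 + 21164)*(s + 47171) = (-21112 + 21164)*(175 + 47171) = 52*47346 = 2461992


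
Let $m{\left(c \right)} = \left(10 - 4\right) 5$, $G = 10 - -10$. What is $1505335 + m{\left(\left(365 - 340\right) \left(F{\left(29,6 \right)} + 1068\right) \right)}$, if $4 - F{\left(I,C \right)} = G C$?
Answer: $1505365$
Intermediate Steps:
$G = 20$ ($G = 10 + 10 = 20$)
$F{\left(I,C \right)} = 4 - 20 C$
$m{\left(c \right)} = 30$ ($m{\left(c \right)} = 6 \cdot 5 = 30$)
$1505335 + m{\left(\left(365 - 340\right) \left(F{\left(29,6 \right)} + 1068\right) \right)} = 1505335 + 30 = 1505365$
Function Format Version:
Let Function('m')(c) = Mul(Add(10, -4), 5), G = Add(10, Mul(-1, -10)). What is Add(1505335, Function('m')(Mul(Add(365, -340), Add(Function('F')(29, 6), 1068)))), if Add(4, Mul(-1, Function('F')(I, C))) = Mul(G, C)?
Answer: 1505365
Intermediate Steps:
G = 20 (G = Add(10, 10) = 20)
Function('F')(I, C) = Add(4, Mul(-20, C)) (Function('F')(I, C) = Add(4, Mul(-1, Mul(20, C))) = Add(4, Mul(-20, C)))
Function('m')(c) = 30 (Function('m')(c) = Mul(6, 5) = 30)
Add(1505335, Function('m')(Mul(Add(365, -340), Add(Function('F')(29, 6), 1068)))) = Add(1505335, 30) = 1505365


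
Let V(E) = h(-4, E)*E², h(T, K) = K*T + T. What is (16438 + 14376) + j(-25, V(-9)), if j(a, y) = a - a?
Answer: 30814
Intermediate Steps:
h(T, K) = T + K*T
V(E) = E²*(-4 - 4*E) (V(E) = (-4*(1 + E))*E² = (-4 - 4*E)*E² = E²*(-4 - 4*E))
j(a, y) = 0
(16438 + 14376) + j(-25, V(-9)) = (16438 + 14376) + 0 = 30814 + 0 = 30814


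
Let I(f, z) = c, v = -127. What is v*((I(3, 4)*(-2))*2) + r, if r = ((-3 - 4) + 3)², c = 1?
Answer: 524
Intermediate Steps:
I(f, z) = 1
r = 16 (r = (-7 + 3)² = (-4)² = 16)
v*((I(3, 4)*(-2))*2) + r = -127*1*(-2)*2 + 16 = -(-254)*2 + 16 = -127*(-4) + 16 = 508 + 16 = 524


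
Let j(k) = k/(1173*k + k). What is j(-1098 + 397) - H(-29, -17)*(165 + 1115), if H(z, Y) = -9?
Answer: 13524481/1174 ≈ 11520.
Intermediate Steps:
j(k) = 1/1174 (j(k) = k/((1174*k)) = k*(1/(1174*k)) = 1/1174)
j(-1098 + 397) - H(-29, -17)*(165 + 1115) = 1/1174 - (-9)*(165 + 1115) = 1/1174 - (-9)*1280 = 1/1174 - 1*(-11520) = 1/1174 + 11520 = 13524481/1174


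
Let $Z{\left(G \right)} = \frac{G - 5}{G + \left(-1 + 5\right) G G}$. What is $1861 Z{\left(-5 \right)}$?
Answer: $- \frac{3722}{19} \approx -195.89$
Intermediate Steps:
$Z{\left(G \right)} = \frac{-5 + G}{G + 4 G^{2}}$ ($Z{\left(G \right)} = \frac{-5 + G}{G + 4 G G} = \frac{-5 + G}{G + 4 G^{2}}$)
$1861 Z{\left(-5 \right)} = 1861 \frac{-5 - 5}{\left(-5\right) \left(1 + 4 \left(-5\right)\right)} = 1861 \left(\left(- \frac{1}{5}\right) \frac{1}{1 - 20} \left(-10\right)\right) = 1861 \left(\left(- \frac{1}{5}\right) \frac{1}{-19} \left(-10\right)\right) = 1861 \left(\left(- \frac{1}{5}\right) \left(- \frac{1}{19}\right) \left(-10\right)\right) = 1861 \left(- \frac{2}{19}\right) = - \frac{3722}{19}$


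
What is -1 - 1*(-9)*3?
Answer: 26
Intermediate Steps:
-1 - 1*(-9)*3 = -1 + 9*3 = -1 + 27 = 26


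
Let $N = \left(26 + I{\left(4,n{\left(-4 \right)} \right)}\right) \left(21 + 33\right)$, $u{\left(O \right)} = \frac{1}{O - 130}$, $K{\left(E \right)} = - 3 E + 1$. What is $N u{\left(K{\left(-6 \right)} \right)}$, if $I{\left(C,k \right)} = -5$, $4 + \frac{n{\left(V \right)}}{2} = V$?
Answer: $- \frac{378}{37} \approx -10.216$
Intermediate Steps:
$n{\left(V \right)} = -8 + 2 V$
$K{\left(E \right)} = 1 - 3 E$
$u{\left(O \right)} = \frac{1}{-130 + O}$
$N = 1134$ ($N = \left(26 - 5\right) \left(21 + 33\right) = 21 \cdot 54 = 1134$)
$N u{\left(K{\left(-6 \right)} \right)} = \frac{1134}{-130 + \left(1 - -18\right)} = \frac{1134}{-130 + \left(1 + 18\right)} = \frac{1134}{-130 + 19} = \frac{1134}{-111} = 1134 \left(- \frac{1}{111}\right) = - \frac{378}{37}$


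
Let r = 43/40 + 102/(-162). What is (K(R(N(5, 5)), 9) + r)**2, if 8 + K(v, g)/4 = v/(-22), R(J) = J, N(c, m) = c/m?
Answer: 142150866841/141134400 ≈ 1007.2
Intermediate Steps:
r = 481/1080 (r = 43*(1/40) + 102*(-1/162) = 43/40 - 17/27 = 481/1080 ≈ 0.44537)
K(v, g) = -32 - 2*v/11 (K(v, g) = -32 + 4*(v/(-22)) = -32 + 4*(v*(-1/22)) = -32 + 4*(-v/22) = -32 - 2*v/11)
(K(R(N(5, 5)), 9) + r)**2 = ((-32 - 10/(11*5)) + 481/1080)**2 = ((-32 - 2/11*1) + 481/1080)**2 = ((-32 - 2/11) + 481/1080)**2 = (-354/11 + 481/1080)**2 = (-377029/11880)**2 = 142150866841/141134400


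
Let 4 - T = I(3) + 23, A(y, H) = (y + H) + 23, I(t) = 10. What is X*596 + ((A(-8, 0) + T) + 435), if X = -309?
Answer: -183743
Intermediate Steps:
A(y, H) = 23 + H + y (A(y, H) = (H + y) + 23 = 23 + H + y)
T = -29 (T = 4 - (10 + 23) = 4 - 1*33 = 4 - 33 = -29)
X*596 + ((A(-8, 0) + T) + 435) = -309*596 + (((23 + 0 - 8) - 29) + 435) = -184164 + ((15 - 29) + 435) = -184164 + (-14 + 435) = -184164 + 421 = -183743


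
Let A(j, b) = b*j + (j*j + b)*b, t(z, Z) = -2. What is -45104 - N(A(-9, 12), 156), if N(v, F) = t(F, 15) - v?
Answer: -44094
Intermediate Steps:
A(j, b) = b*j + b*(b + j²) (A(j, b) = b*j + (j² + b)*b = b*j + (b + j²)*b = b*j + b*(b + j²))
N(v, F) = -2 - v
-45104 - N(A(-9, 12), 156) = -45104 - (-2 - 12*(12 - 9 + (-9)²)) = -45104 - (-2 - 12*(12 - 9 + 81)) = -45104 - (-2 - 12*84) = -45104 - (-2 - 1*1008) = -45104 - (-2 - 1008) = -45104 - 1*(-1010) = -45104 + 1010 = -44094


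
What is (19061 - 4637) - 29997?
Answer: -15573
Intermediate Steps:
(19061 - 4637) - 29997 = 14424 - 29997 = -15573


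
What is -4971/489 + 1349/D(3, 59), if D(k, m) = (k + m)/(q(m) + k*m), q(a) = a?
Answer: 25895299/5053 ≈ 5124.7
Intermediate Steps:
D(k, m) = (k + m)/(m + k*m)
-4971/489 + 1349/D(3, 59) = -4971/489 + 1349/(((3 + 59)/(59*(1 + 3)))) = -4971*1/489 + 1349/(((1/59)*62/4)) = -1657/163 + 1349/(((1/59)*(1/4)*62)) = -1657/163 + 1349/(31/118) = -1657/163 + 1349*(118/31) = -1657/163 + 159182/31 = 25895299/5053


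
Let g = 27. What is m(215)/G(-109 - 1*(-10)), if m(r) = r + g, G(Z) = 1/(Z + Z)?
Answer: -47916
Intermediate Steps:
G(Z) = 1/(2*Z)
m(r) = 27 + r (m(r) = r + 27 = 27 + r)
m(215)/G(-109 - 1*(-10)) = (27 + 215)/((1/(2*(-109 - 1*(-10))))) = 242/((1/(2*(-109 + 10)))) = 242/(((½)/(-99))) = 242/(((½)*(-1/99))) = 242/(-1/198) = 242*(-198) = -47916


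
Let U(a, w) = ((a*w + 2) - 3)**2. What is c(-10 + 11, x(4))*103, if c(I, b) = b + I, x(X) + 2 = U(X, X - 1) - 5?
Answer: 11845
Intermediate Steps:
U(a, w) = (-1 + a*w)**2 (U(a, w) = ((2 + a*w) - 3)**2 = (-1 + a*w)**2)
x(X) = -7 + (-1 + X*(-1 + X))**2 (x(X) = -2 + ((-1 + X*(X - 1))**2 - 5) = -2 + ((-1 + X*(-1 + X))**2 - 5) = -2 + (-5 + (-1 + X*(-1 + X))**2) = -7 + (-1 + X*(-1 + X))**2)
c(I, b) = I + b
c(-10 + 11, x(4))*103 = ((-10 + 11) + (-7 + (-1 + 4*(-1 + 4))**2))*103 = (1 + (-7 + (-1 + 4*3)**2))*103 = (1 + (-7 + (-1 + 12)**2))*103 = (1 + (-7 + 11**2))*103 = (1 + (-7 + 121))*103 = (1 + 114)*103 = 115*103 = 11845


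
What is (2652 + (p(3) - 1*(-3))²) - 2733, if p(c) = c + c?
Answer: 0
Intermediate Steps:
p(c) = 2*c
(2652 + (p(3) - 1*(-3))²) - 2733 = (2652 + (2*3 - 1*(-3))²) - 2733 = (2652 + (6 + 3)²) - 2733 = (2652 + 9²) - 2733 = (2652 + 81) - 2733 = 2733 - 2733 = 0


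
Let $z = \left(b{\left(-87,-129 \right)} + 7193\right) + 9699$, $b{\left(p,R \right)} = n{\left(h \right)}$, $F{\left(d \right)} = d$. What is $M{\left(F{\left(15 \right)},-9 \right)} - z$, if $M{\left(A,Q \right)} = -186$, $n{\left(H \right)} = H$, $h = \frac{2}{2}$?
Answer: $-17079$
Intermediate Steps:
$h = 1$ ($h = 2 \cdot \frac{1}{2} = 1$)
$b{\left(p,R \right)} = 1$
$z = 16893$ ($z = \left(1 + 7193\right) + 9699 = 7194 + 9699 = 16893$)
$M{\left(F{\left(15 \right)},-9 \right)} - z = -186 - 16893 = -17079$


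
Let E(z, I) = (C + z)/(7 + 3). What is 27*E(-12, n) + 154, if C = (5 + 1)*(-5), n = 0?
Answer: 203/5 ≈ 40.600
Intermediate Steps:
C = -30 (C = 6*(-5) = -30)
E(z, I) = -3 + z/10 (E(z, I) = (-30 + z)/(7 + 3) = (-30 + z)/10 = (-30 + z)*(⅒) = -3 + z/10)
27*E(-12, n) + 154 = 27*(-3 + (⅒)*(-12)) + 154 = 27*(-3 - 6/5) + 154 = 27*(-21/5) + 154 = -567/5 + 154 = 203/5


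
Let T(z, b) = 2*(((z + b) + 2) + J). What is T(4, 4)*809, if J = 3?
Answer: 21034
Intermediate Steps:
T(z, b) = 10 + 2*b + 2*z (T(z, b) = 2*(((z + b) + 2) + 3) = 2*(((b + z) + 2) + 3) = 2*((2 + b + z) + 3) = 2*(5 + b + z) = 10 + 2*b + 2*z)
T(4, 4)*809 = (10 + 2*4 + 2*4)*809 = (10 + 8 + 8)*809 = 26*809 = 21034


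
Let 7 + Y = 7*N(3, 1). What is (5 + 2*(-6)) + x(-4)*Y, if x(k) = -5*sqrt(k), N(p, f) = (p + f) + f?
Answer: -7 - 280*I ≈ -7.0 - 280.0*I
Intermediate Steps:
N(p, f) = p + 2*f (N(p, f) = (f + p) + f = p + 2*f)
Y = 28 (Y = -7 + 7*(3 + 2*1) = -7 + 7*(3 + 2) = -7 + 7*5 = -7 + 35 = 28)
(5 + 2*(-6)) + x(-4)*Y = (5 + 2*(-6)) - 10*I*28 = (5 - 12) - 10*I*28 = -7 - 10*I*28 = -7 - 280*I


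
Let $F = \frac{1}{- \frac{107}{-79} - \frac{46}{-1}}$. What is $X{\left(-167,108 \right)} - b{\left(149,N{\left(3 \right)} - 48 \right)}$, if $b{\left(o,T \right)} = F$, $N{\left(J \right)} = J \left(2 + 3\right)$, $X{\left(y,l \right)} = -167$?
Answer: $- \frac{624826}{3741} \approx -167.02$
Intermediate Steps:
$N{\left(J \right)} = 5 J$ ($N{\left(J \right)} = J 5 = 5 J$)
$F = \frac{79}{3741}$ ($F = \frac{1}{\left(-107\right) \left(- \frac{1}{79}\right) - -46} = \frac{1}{\frac{107}{79} + 46} = \frac{1}{\frac{3741}{79}} = \frac{79}{3741} \approx 0.021117$)
$b{\left(o,T \right)} = \frac{79}{3741}$
$X{\left(-167,108 \right)} - b{\left(149,N{\left(3 \right)} - 48 \right)} = -167 - \frac{79}{3741} = - \frac{624826}{3741}$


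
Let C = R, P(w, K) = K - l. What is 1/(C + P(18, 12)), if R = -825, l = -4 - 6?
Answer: -1/803 ≈ -0.0012453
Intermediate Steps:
l = -10
P(w, K) = 10 + K (P(w, K) = K - 1*(-10) = K + 10 = 10 + K)
C = -825
1/(C + P(18, 12)) = 1/(-825 + (10 + 12)) = 1/(-825 + 22) = 1/(-803) = -1/803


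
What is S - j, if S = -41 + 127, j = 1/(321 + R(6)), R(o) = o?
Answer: 28121/327 ≈ 85.997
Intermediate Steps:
j = 1/327 (j = 1/(321 + 6) = 1/327 ≈ 0.0030581)
S = 86
S - j = 86 - 1*1/327 = 86 - 1/327 = 28121/327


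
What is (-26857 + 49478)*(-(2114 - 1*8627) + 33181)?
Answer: 897917974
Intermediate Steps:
(-26857 + 49478)*(-(2114 - 1*8627) + 33181) = 22621*(-(2114 - 8627) + 33181) = 22621*(-1*(-6513) + 33181) = 22621*(6513 + 33181) = 22621*39694 = 897917974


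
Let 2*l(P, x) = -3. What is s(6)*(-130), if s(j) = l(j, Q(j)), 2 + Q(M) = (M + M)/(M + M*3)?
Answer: 195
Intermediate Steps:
Q(M) = -3/2 (Q(M) = -2 + (M + M)/(M + M*3) = -2 + (2*M)/(M + 3*M) = -2 + (2*M)/((4*M)) = -2 + (2*M)*(1/(4*M)) = -2 + ½ = -3/2)
l(P, x) = -3/2 (l(P, x) = (½)*(-3) = -3/2)
s(j) = -3/2
s(6)*(-130) = -3/2*(-130) = 195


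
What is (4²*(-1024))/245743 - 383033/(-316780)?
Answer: 88937554999/77846467540 ≈ 1.1425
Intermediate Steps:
(4²*(-1024))/245743 - 383033/(-316780) = (16*(-1024))*(1/245743) - 383033*(-1/316780) = -16384*1/245743 + 383033/316780 = -16384/245743 + 383033/316780 = 88937554999/77846467540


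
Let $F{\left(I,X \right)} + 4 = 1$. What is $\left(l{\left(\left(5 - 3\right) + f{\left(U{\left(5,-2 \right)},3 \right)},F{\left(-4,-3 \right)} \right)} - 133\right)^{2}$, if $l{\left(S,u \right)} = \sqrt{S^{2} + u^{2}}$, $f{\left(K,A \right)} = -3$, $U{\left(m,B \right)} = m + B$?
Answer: $\left(133 - \sqrt{10}\right)^{2} \approx 16858.0$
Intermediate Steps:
$U{\left(m,B \right)} = B + m$
$F{\left(I,X \right)} = -3$ ($F{\left(I,X \right)} = -4 + 1 = -3$)
$\left(l{\left(\left(5 - 3\right) + f{\left(U{\left(5,-2 \right)},3 \right)},F{\left(-4,-3 \right)} \right)} - 133\right)^{2} = \left(\sqrt{\left(\left(5 - 3\right) - 3\right)^{2} + \left(-3\right)^{2}} - 133\right)^{2} = \left(\sqrt{\left(2 - 3\right)^{2} + 9} - 133\right)^{2} = \left(\sqrt{\left(-1\right)^{2} + 9} - 133\right)^{2} = \left(\sqrt{1 + 9} - 133\right)^{2} = \left(\sqrt{10} - 133\right)^{2} = \left(-133 + \sqrt{10}\right)^{2}$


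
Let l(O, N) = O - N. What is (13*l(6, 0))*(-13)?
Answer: -1014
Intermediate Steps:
(13*l(6, 0))*(-13) = (13*(6 - 1*0))*(-13) = (13*(6 + 0))*(-13) = (13*6)*(-13) = 78*(-13) = -1014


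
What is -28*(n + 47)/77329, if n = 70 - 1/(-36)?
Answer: -4213/99423 ≈ -0.042374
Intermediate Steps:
n = 2521/36 (n = 70 - 1*(-1/36) = 70 + 1/36 = 2521/36 ≈ 70.028)
-28*(n + 47)/77329 = -28*(2521/36 + 47)/77329 = -28*4213/36*(1/77329) = -29491/9*1/77329 = -4213/99423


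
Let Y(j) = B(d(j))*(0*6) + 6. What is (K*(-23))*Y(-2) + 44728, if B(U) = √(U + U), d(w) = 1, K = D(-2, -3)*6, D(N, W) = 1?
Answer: 43900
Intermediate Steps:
K = 6 (K = 1*6 = 6)
B(U) = √2*√U (B(U) = √(2*U) = √2*√U)
Y(j) = 6 (Y(j) = (√2*√1)*(0*6) + 6 = (√2*1)*0 + 6 = √2*0 + 6 = 0 + 6 = 6)
(K*(-23))*Y(-2) + 44728 = (6*(-23))*6 + 44728 = -138*6 + 44728 = -828 + 44728 = 43900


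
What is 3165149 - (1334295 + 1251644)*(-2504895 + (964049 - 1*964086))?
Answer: 6477604516297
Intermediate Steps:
3165149 - (1334295 + 1251644)*(-2504895 + (964049 - 1*964086)) = 3165149 - 2585939*(-2504895 + (964049 - 964086)) = 3165149 - 2585939*(-2504895 - 37) = 3165149 - 2585939*(-2504932) = 3165149 - 1*(-6477601351148) = 3165149 + 6477601351148 = 6477604516297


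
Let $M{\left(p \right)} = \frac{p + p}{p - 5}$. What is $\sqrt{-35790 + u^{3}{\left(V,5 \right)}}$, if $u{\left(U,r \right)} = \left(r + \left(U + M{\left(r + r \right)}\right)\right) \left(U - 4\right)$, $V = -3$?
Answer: $i \sqrt{109878} \approx 331.48 i$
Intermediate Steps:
$M{\left(p \right)} = \frac{2 p}{-5 + p}$
$u{\left(U,r \right)} = \left(-4 + U\right) \left(U + r + \frac{4 r}{-5 + 2 r}\right)$ ($u{\left(U,r \right)} = \left(r + \left(U + \frac{2 \left(r + r\right)}{-5 + \left(r + r\right)}\right)\right) \left(U - 4\right) = \left(r + \left(U + \frac{2 \cdot 2 r}{-5 + 2 r}\right)\right) \left(-4 + U\right) = \left(r + \left(U + \frac{4 r}{-5 + 2 r}\right)\right) \left(-4 + U\right) = \left(U + r + \frac{4 r}{-5 + 2 r}\right) \left(-4 + U\right) = \left(-4 + U\right) \left(U + r + \frac{4 r}{-5 + 2 r}\right)$)
$\sqrt{-35790 + u^{3}{\left(V,5 \right)}} = \sqrt{-35790 + \left(\frac{\left(-16\right) 5 + \left(-5 + 2 \cdot 5\right) \left(\left(-3\right)^{2} - -12 - 20 - 15\right) + 4 \left(-3\right) 5}{-5 + 2 \cdot 5}\right)^{3}} = \sqrt{-35790 + \left(\frac{-80 + \left(-5 + 10\right) \left(9 + 12 - 20 - 15\right) - 60}{-5 + 10}\right)^{3}} = \sqrt{-35790 + \left(\frac{-80 + 5 \left(-14\right) - 60}{5}\right)^{3}} = \sqrt{-35790 + \left(\frac{-80 - 70 - 60}{5}\right)^{3}} = \sqrt{-35790 + \left(\frac{1}{5} \left(-210\right)\right)^{3}} = \sqrt{-35790 + \left(-42\right)^{3}} = \sqrt{-35790 - 74088} = \sqrt{-109878} = i \sqrt{109878}$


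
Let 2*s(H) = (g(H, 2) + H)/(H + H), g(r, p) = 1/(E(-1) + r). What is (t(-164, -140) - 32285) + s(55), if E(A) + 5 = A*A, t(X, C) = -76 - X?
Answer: -180623767/5610 ≈ -32197.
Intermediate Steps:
E(A) = -5 + A² (E(A) = -5 + A*A = -5 + A²)
g(r, p) = 1/(-4 + r) (g(r, p) = 1/((-5 + (-1)²) + r) = 1/((-5 + 1) + r) = 1/(-4 + r))
s(H) = (H + 1/(-4 + H))/(4*H) (s(H) = ((1/(-4 + H) + H)/(H + H))/2 = ((H + 1/(-4 + H))/((2*H)))/2 = ((H + 1/(-4 + H))*(1/(2*H)))/2 = ((H + 1/(-4 + H))/(2*H))/2 = (H + 1/(-4 + H))/(4*H))
(t(-164, -140) - 32285) + s(55) = ((-76 - 1*(-164)) - 32285) + (¼)*(1 + 55*(-4 + 55))/(55*(-4 + 55)) = ((-76 + 164) - 32285) + (¼)*(1/55)*(1 + 55*51)/51 = (88 - 32285) + (¼)*(1/55)*(1/51)*(1 + 2805) = -32197 + (¼)*(1/55)*(1/51)*2806 = -32197 + 1403/5610 = -180623767/5610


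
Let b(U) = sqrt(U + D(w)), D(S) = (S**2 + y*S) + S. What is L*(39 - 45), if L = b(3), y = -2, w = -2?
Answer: -18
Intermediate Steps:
D(S) = S**2 - S (D(S) = (S**2 - 2*S) + S = S**2 - S)
b(U) = sqrt(6 + U) (b(U) = sqrt(U - 2*(-1 - 2)) = sqrt(U - 2*(-3)) = sqrt(U + 6) = sqrt(6 + U))
L = 3 (L = sqrt(6 + 3) = sqrt(9) = 3)
L*(39 - 45) = 3*(39 - 45) = 3*(-6) = -18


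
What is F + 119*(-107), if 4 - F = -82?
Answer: -12647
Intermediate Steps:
F = 86 (F = 4 - 1*(-82) = 4 + 82 = 86)
F + 119*(-107) = 86 + 119*(-107) = 86 - 12733 = -12647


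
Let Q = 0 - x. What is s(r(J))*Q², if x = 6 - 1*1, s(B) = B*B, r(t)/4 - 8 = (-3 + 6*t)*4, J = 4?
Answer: 3385600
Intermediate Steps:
r(t) = -16 + 96*t (r(t) = 32 + 4*((-3 + 6*t)*4) = 32 + 4*(-12 + 24*t) = 32 + (-48 + 96*t) = -16 + 96*t)
s(B) = B²
x = 5 (x = 6 - 1 = 5)
Q = -5 (Q = 0 - 1*5 = 0 - 5 = -5)
s(r(J))*Q² = (-16 + 96*4)²*(-5)² = (-16 + 384)²*25 = 368²*25 = 135424*25 = 3385600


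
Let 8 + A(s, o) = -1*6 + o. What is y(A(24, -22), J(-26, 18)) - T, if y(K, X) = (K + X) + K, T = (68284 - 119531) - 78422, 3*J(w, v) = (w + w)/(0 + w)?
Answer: 388793/3 ≈ 1.2960e+5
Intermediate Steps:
J(w, v) = ⅔ (J(w, v) = ((w + w)/(0 + w))/3 = ((2*w)/w)/3 = (⅓)*2 = ⅔)
T = -129669 (T = -51247 - 78422 = -129669)
A(s, o) = -14 + o (A(s, o) = -8 + (-1*6 + o) = -8 + (-6 + o) = -14 + o)
y(K, X) = X + 2*K
y(A(24, -22), J(-26, 18)) - T = (⅔ + 2*(-14 - 22)) - 1*(-129669) = (⅔ + 2*(-36)) + 129669 = (⅔ - 72) + 129669 = -214/3 + 129669 = 388793/3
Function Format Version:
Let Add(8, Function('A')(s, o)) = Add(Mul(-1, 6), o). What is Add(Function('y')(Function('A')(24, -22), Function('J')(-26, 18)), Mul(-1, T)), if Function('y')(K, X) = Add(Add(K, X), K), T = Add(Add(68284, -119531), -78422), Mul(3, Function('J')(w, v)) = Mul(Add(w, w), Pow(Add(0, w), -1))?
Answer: Rational(388793, 3) ≈ 1.2960e+5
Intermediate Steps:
Function('J')(w, v) = Rational(2, 3) (Function('J')(w, v) = Mul(Rational(1, 3), Mul(Add(w, w), Pow(Add(0, w), -1))) = Mul(Rational(1, 3), Mul(Mul(2, w), Pow(w, -1))) = Mul(Rational(1, 3), 2) = Rational(2, 3))
T = -129669 (T = Add(-51247, -78422) = -129669)
Function('A')(s, o) = Add(-14, o) (Function('A')(s, o) = Add(-8, Add(Mul(-1, 6), o)) = Add(-8, Add(-6, o)) = Add(-14, o))
Function('y')(K, X) = Add(X, Mul(2, K))
Add(Function('y')(Function('A')(24, -22), Function('J')(-26, 18)), Mul(-1, T)) = Add(Add(Rational(2, 3), Mul(2, Add(-14, -22))), Mul(-1, -129669)) = Add(Add(Rational(2, 3), Mul(2, -36)), 129669) = Add(Add(Rational(2, 3), -72), 129669) = Add(Rational(-214, 3), 129669) = Rational(388793, 3)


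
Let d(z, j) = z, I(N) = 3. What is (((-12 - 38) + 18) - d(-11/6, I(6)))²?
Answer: 32761/36 ≈ 910.03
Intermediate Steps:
(((-12 - 38) + 18) - d(-11/6, I(6)))² = (((-12 - 38) + 18) - (-11)/6)² = ((-50 + 18) - (-11)/6)² = (-32 - 1*(-11/6))² = (-32 + 11/6)² = (-181/6)² = 32761/36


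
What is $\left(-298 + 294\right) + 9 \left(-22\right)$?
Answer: $-202$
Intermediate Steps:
$\left(-298 + 294\right) + 9 \left(-22\right) = -4 - 198 = -202$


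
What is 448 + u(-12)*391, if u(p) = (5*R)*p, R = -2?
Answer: 47368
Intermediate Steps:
u(p) = -10*p (u(p) = (5*(-2))*p = -10*p)
448 + u(-12)*391 = 448 - 10*(-12)*391 = 448 + 120*391 = 448 + 46920 = 47368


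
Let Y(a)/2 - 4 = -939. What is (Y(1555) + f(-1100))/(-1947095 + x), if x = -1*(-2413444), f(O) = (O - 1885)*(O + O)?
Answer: 505010/35873 ≈ 14.078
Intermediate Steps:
Y(a) = -1870 (Y(a) = 8 + 2*(-939) = 8 - 1878 = -1870)
f(O) = 2*O*(-1885 + O) (f(O) = (-1885 + O)*(2*O) = 2*O*(-1885 + O))
x = 2413444
(Y(1555) + f(-1100))/(-1947095 + x) = (-1870 + 2*(-1100)*(-1885 - 1100))/(-1947095 + 2413444) = (-1870 + 2*(-1100)*(-2985))/466349 = (-1870 + 6567000)*(1/466349) = 6565130*(1/466349) = 505010/35873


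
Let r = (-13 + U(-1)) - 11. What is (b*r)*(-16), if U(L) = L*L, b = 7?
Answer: 2576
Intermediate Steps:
U(L) = L²
r = -23 (r = (-13 + (-1)²) - 11 = (-13 + 1) - 11 = -12 - 11 = -23)
(b*r)*(-16) = (7*(-23))*(-16) = -161*(-16) = 2576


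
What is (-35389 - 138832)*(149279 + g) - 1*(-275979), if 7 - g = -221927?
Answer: -64672824094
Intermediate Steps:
g = 221934 (g = 7 - 1*(-221927) = 7 + 221927 = 221934)
(-35389 - 138832)*(149279 + g) - 1*(-275979) = (-35389 - 138832)*(149279 + 221934) - 1*(-275979) = -174221*371213 + 275979 = -64673100073 + 275979 = -64672824094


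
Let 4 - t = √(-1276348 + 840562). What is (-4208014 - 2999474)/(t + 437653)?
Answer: -3154407575616/191544085435 - 7207488*I*√435786/191544085435 ≈ -16.468 - 0.02484*I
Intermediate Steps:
t = 4 - I*√435786 (t = 4 - √(-1276348 + 840562) = 4 - √(-435786) = 4 - I*√435786 ≈ 4.0 - 660.14*I)
(-4208014 - 2999474)/(t + 437653) = (-4208014 - 2999474)/((4 - I*√435786) + 437653) = -7207488/(437657 - I*√435786)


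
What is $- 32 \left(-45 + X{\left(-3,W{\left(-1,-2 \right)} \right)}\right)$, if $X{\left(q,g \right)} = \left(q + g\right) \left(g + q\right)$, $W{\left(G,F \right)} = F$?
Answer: $640$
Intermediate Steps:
$X{\left(q,g \right)} = \left(g + q\right)^{2}$ ($X{\left(q,g \right)} = \left(g + q\right) \left(g + q\right) = \left(g + q\right)^{2}$)
$- 32 \left(-45 + X{\left(-3,W{\left(-1,-2 \right)} \right)}\right) = - 32 \left(-45 + \left(-2 - 3\right)^{2}\right) = - 32 \left(-45 + \left(-5\right)^{2}\right) = - 32 \left(-45 + 25\right) = \left(-32\right) \left(-20\right) = 640$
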